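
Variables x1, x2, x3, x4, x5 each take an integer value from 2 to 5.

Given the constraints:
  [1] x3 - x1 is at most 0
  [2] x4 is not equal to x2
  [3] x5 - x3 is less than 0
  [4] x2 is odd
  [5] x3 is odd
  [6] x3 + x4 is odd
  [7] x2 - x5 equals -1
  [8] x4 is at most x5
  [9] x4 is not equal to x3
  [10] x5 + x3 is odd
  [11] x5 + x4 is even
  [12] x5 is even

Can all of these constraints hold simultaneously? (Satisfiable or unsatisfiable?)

One satisfying assignment is x1 = 5, x2 = 3, x3 = 5, x4 = 4, x5 = 4.
For the less obvious constraints — constraint 1: x3 - x1 = 0; constraint 3: x5 - x3 = -1 — and the others hold by inspection.

Satisfiable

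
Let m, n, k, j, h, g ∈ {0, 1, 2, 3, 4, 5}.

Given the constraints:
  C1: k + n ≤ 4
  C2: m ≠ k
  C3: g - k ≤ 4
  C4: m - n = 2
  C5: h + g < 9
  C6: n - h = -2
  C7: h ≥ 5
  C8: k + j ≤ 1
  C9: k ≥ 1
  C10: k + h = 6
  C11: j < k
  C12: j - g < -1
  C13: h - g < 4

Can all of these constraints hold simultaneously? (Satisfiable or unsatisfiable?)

Try m = 5, n = 3, k = 1, j = 0, h = 5, g = 2.
Check constraint 1: k + n = 4; constraint 3: g - k = 1; constraint 4: m - n = 2. The remaining constraints are straightforward to verify.

Satisfiable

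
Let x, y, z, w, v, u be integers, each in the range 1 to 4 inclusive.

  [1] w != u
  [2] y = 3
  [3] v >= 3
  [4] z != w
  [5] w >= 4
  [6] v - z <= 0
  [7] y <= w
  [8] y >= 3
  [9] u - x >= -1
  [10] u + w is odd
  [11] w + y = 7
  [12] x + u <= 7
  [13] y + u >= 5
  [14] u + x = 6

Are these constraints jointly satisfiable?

Satisfiable

One satisfying assignment is x = 3, y = 3, z = 3, w = 4, v = 3, u = 3.
For the less obvious constraints — constraint 6: v - z = 0; constraint 9: u - x = 0; constraint 11: w + y = 7 — and the others hold by inspection.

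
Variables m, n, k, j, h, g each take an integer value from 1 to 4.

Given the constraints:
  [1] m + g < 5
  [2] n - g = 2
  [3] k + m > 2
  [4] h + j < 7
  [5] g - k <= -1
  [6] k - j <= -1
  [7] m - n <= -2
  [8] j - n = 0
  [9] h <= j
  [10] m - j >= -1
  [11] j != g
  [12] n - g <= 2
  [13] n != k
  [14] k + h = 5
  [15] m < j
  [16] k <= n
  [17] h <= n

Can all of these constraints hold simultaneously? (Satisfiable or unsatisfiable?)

Constraints 5, 6, 7, 10, and 12 give j − k ≥ 1, k − g ≥ 1, g − n ≥ -2, n − m ≥ 2, m − j ≥ -1.
Adding all 5 inequalities: the left sides telescope to 0, and the right sides sum to 1 + 1 + (-2) + 2 + (-1) = 1. So 0 ≥ 1, which is false.

Unsatisfiable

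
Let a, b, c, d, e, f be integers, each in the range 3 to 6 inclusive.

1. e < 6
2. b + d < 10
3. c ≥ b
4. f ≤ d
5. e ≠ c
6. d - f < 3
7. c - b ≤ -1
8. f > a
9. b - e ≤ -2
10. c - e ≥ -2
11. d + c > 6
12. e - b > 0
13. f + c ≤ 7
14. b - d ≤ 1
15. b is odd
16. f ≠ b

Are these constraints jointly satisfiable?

Constraints 7, 9, and 10 give e − b ≥ 2, b − c ≥ 1, c − e ≥ -2.
Adding all 3 inequalities: the left sides telescope to 0, and the right sides sum to 2 + 1 + (-2) = 1. So 0 ≥ 1, which is false.

Unsatisfiable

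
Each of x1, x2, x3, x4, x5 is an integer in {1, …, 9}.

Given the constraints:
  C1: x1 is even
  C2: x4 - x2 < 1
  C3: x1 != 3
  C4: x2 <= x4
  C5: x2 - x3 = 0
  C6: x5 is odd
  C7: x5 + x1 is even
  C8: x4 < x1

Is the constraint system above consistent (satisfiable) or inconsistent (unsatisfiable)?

Unsatisfiable

Constraint 6 makes x5 odd and constraint 1 makes x1 even, so x5 + x1 must be odd. Constraint 7 says x5 + x1 is even — contradiction.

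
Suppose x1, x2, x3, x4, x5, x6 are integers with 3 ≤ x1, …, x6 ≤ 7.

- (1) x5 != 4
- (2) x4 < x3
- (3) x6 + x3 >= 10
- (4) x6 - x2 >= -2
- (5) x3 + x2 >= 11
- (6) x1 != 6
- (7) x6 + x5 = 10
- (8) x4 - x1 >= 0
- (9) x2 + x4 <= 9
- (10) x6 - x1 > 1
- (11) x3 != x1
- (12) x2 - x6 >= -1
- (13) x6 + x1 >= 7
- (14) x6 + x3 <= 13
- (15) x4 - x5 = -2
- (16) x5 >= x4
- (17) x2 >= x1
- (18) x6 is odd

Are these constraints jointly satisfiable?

Satisfiable

Take x1 = 3, x2 = 5, x3 = 6, x4 = 3, x5 = 5, x6 = 5. Then constraint 3: x6 + x3 = 11; constraint 4: x6 - x2 = 0; constraint 5: x3 + x2 = 11, and every other listed constraint is also met.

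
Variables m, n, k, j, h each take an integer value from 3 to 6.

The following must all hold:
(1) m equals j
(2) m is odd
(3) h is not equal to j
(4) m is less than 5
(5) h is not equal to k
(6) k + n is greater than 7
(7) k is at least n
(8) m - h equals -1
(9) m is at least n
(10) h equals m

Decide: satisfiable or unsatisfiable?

From constraints 1 and 10, h = m = j, so h = j. But constraint 3 says h ≠ j. Contradiction.

Unsatisfiable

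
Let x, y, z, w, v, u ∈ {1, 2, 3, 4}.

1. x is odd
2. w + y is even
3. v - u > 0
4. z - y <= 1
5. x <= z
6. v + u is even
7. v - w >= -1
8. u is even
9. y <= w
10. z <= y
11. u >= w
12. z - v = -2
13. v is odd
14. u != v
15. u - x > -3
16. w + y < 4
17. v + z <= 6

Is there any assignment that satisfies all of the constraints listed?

Constraint 13 makes v odd and constraint 8 makes u even, so v + u must be odd. Constraint 6 says v + u is even — contradiction.

Unsatisfiable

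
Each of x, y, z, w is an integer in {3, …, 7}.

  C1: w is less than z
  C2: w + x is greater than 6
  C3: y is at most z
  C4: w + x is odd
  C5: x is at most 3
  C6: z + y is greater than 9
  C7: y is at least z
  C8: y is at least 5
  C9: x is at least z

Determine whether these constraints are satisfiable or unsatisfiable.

Unsatisfiable

From constraints 3 and 8: z ≥ y and y ≥ 5, so z ≥ 5. From constraints 5 and 9: z ≤ x and x ≤ 3, so z ≤ 3. But 3 < 5, so no value of z works.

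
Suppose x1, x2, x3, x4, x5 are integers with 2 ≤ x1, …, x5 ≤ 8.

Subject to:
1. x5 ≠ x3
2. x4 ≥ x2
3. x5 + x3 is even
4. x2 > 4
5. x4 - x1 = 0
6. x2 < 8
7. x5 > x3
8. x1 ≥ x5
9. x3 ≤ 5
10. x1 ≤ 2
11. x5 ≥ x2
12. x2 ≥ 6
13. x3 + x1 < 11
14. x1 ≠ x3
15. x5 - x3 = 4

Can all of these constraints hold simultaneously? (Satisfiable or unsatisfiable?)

Unsatisfiable

From constraints 11 and 12: x5 ≥ x2 and x2 ≥ 6, so x5 ≥ 6. From constraints 8 and 10: x5 ≤ x1 and x1 ≤ 2, so x5 ≤ 2. But 2 < 6, so no value of x5 works.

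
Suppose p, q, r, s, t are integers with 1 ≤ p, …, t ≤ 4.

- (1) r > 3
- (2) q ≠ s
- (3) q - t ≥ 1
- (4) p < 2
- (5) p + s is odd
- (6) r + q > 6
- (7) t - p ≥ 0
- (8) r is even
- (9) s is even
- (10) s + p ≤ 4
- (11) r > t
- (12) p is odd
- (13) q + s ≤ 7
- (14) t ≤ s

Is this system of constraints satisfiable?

Satisfiable

One satisfying assignment is p = 1, q = 4, r = 4, s = 2, t = 1.
For the less obvious constraints — constraint 3: q - t = 3; constraint 6: r + q = 8 — and the others hold by inspection.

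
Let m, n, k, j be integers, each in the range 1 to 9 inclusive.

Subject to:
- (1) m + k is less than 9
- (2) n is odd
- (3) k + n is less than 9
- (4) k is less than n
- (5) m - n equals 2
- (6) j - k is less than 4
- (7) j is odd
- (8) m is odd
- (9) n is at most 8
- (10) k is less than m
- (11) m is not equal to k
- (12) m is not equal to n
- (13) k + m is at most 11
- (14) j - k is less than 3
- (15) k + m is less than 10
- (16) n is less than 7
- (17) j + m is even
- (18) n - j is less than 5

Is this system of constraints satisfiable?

Satisfiable

Setting (m, n, k, j) = (7, 5, 1, 3) satisfies everything: constraint 1: m + k = 8; constraint 3: k + n = 6; constraint 5: m - n = 2, and the others follow.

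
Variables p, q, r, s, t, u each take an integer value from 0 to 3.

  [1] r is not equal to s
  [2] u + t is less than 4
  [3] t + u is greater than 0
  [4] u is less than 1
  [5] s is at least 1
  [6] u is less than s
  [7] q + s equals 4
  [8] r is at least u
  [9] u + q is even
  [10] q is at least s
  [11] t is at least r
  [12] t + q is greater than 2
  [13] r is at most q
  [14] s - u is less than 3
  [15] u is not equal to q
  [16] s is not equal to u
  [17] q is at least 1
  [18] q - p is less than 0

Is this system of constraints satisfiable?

Satisfiable

One satisfying assignment is p = 3, q = 2, r = 0, s = 2, t = 3, u = 0.
For the less obvious constraints — constraint 2: u + t = 3; constraint 3: t + u = 3; constraint 7: q + s = 4 — and the others hold by inspection.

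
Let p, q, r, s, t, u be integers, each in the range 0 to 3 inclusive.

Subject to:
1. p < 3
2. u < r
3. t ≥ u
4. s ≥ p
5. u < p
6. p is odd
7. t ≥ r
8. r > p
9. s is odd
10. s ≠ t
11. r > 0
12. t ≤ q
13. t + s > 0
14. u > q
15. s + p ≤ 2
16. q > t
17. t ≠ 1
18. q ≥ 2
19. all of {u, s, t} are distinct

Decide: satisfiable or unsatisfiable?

Unsatisfiable

Constraints 5, 7, 8, 12, and 14 give r ≤ t, t ≤ q, q < u, u < p, p < r. Chaining: r ≤ t ≤ q < u < p < r, which forces r < r — impossible.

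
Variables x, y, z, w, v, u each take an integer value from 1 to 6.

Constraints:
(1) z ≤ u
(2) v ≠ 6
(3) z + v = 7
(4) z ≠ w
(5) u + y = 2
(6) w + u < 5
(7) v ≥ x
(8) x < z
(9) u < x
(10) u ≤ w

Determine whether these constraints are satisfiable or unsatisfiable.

Constraints 1, 8, and 9 give z ≤ u, u < x, x < z. Chaining: z ≤ u < x < z, which forces z < z — impossible.

Unsatisfiable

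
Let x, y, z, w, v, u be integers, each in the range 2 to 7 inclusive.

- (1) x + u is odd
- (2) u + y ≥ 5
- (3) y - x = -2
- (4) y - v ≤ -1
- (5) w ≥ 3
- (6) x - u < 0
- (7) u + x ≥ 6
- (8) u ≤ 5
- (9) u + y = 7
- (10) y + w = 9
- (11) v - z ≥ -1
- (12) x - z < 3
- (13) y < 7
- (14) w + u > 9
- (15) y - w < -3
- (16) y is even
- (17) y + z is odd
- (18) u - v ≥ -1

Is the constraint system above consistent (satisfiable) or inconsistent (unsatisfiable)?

The assignment x = 4, y = 2, z = 3, w = 7, v = 3, u = 5 works:
  constraint 2 holds since u + y = 7.
  constraint 3 holds since y - x = -2.
The rest check out directly.

Satisfiable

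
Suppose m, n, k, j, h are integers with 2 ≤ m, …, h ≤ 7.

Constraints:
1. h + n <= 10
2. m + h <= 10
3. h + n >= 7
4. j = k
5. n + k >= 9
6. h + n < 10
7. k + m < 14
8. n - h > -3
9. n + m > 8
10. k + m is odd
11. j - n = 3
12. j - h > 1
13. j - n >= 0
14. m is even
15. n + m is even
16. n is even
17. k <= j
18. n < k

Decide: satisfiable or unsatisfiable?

One satisfying assignment is m = 6, n = 4, k = 7, j = 7, h = 4.
For the less obvious constraints — constraint 1: h + n = 8; constraint 2: m + h = 10; constraint 3: h + n = 8 — and the others hold by inspection.

Satisfiable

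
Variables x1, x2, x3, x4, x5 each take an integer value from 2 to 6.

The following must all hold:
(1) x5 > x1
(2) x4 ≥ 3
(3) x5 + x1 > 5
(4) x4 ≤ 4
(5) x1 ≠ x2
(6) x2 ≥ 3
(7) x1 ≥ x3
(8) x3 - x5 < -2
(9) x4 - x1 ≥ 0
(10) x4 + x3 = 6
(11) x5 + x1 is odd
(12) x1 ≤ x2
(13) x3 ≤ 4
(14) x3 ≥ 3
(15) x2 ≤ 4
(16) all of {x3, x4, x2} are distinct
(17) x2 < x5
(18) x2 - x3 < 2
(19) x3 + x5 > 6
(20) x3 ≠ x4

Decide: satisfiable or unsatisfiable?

Unsatisfiable

Constraints 2, 4, 6, 13, 14, and 15 confine each of x3, x4, x2 to the 2 values {3, 4}.
Constraint 16 requires all 3 of them to be distinct, but only 2 values are available — impossible by the pigeonhole principle.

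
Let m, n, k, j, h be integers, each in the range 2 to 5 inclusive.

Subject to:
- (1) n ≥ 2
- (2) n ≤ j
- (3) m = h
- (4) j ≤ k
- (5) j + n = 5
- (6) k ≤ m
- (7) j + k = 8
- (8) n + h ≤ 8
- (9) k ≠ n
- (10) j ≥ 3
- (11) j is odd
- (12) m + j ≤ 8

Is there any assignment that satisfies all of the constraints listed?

Satisfiable

Setting (m, n, k, j, h) = (5, 2, 5, 3, 5) satisfies everything: constraint 5: j + n = 5; constraint 7: j + k = 8; constraint 8: n + h = 7, and the others follow.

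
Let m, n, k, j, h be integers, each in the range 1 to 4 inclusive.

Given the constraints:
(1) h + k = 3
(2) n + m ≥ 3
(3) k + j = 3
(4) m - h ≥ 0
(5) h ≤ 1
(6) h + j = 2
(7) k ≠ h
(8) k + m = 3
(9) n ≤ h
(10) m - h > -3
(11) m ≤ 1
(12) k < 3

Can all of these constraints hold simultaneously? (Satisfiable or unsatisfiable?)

From constraints 5 and 9: n ≤ h ≤ 1. From constraint 11: m ≤ 1. Hence n + m ≤ 2. But constraint 2 requires n + m ≥ 3, and 3 > 2. Contradiction.

Unsatisfiable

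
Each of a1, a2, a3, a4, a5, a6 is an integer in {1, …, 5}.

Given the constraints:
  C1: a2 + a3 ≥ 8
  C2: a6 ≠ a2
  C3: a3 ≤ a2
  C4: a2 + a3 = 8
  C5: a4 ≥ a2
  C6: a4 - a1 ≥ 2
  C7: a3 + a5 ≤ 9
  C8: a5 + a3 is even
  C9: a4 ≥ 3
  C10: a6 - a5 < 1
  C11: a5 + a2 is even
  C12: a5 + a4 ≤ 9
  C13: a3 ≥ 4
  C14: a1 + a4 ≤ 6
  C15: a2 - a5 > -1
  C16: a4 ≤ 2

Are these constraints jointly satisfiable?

From constraints 3 and 13: a2 ≥ a3 and a3 ≥ 4, so a2 ≥ 4. From constraints 5 and 16: a2 ≤ a4 and a4 ≤ 2, so a2 ≤ 2. But 2 < 4, so no value of a2 works.

Unsatisfiable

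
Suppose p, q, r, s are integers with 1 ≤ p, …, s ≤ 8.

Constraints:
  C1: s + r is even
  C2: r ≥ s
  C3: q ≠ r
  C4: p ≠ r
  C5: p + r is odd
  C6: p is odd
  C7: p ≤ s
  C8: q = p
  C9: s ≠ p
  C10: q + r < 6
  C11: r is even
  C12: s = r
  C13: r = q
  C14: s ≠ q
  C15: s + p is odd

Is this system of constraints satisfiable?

Unsatisfiable

From constraints 8, 12, and 13, s = r = q = p, so s = p. But constraint 9 says s ≠ p. Contradiction.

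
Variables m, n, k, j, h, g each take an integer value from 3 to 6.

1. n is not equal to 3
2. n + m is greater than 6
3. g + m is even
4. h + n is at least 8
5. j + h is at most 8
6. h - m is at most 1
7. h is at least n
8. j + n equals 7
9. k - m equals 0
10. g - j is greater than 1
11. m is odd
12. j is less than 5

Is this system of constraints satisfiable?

Satisfiable

Take m = 5, n = 4, k = 5, j = 3, h = 4, g = 5. Then constraint 2: n + m = 9; constraint 4: h + n = 8; constraint 5: j + h = 7, and every other listed constraint is also met.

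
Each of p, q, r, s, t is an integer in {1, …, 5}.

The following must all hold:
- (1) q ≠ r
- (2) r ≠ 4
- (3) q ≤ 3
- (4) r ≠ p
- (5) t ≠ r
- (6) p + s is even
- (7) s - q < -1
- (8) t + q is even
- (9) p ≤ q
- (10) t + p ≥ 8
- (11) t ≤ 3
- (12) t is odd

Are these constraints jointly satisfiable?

Unsatisfiable

From constraint 11: t ≤ 3. From constraints 3 and 9: p ≤ q ≤ 3. Hence t + p ≤ 6. But constraint 10 requires t + p ≥ 8, and 8 > 6. Contradiction.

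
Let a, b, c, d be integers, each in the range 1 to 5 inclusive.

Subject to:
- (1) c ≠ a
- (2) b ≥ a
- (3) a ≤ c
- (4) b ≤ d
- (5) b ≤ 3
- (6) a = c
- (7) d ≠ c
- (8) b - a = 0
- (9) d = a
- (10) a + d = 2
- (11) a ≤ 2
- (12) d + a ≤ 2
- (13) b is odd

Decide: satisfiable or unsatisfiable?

From constraints 6 and 9, d = a = c, so d = c. But constraint 7 says d ≠ c. Contradiction.

Unsatisfiable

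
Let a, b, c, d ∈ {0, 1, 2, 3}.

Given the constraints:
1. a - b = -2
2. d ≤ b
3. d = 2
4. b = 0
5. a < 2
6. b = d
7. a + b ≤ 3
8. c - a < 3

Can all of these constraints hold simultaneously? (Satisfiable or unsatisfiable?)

Unsatisfiable

Constraint 4 fixes b = 0 and constraint 3 fixes d = 2, but constraint 6 requires b = d. Since 0 ≠ 2, contradiction.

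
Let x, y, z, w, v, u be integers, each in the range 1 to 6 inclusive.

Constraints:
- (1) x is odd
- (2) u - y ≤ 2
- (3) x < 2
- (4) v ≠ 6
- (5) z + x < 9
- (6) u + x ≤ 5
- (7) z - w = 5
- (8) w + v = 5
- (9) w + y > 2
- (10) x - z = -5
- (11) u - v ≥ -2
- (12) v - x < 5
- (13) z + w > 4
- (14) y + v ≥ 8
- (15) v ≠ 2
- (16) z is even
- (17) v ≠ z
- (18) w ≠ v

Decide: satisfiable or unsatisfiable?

Satisfiable

Take x = 1, y = 4, z = 6, w = 1, v = 4, u = 4. Then constraint 2: u - y = 0; constraint 5: z + x = 7; constraint 6: u + x = 5, and every other listed constraint is also met.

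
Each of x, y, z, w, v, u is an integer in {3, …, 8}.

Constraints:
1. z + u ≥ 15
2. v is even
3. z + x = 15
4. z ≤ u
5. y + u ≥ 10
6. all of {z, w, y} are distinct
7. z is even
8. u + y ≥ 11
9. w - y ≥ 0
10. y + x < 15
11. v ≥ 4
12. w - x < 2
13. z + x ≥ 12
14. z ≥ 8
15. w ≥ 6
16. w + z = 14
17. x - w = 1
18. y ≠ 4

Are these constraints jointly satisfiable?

Satisfiable

Setting (x, y, z, w, v, u) = (7, 5, 8, 6, 8, 8) satisfies everything: constraint 1: z + u = 16; constraint 3: z + x = 15, and the others follow.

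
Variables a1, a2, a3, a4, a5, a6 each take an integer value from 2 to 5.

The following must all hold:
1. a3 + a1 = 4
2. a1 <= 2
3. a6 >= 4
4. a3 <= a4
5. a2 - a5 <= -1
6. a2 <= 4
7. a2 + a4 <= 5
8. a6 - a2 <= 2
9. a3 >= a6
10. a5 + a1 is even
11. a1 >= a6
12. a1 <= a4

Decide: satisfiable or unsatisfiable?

Unsatisfiable

From constraints 3 and 11: a1 ≥ a6 and a6 ≥ 4, so a1 ≥ 4. From constraint 2: a1 ≤ 2. But 2 < 4, so no value of a1 works.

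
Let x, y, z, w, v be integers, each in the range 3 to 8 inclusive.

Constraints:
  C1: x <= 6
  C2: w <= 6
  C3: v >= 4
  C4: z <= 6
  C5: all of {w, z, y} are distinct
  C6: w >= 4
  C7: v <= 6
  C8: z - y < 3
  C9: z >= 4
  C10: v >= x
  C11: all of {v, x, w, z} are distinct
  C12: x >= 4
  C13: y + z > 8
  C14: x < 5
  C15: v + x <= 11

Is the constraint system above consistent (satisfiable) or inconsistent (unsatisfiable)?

Unsatisfiable

Constraints 1, 2, 3, 4, 6, 7, 9, and 12 confine each of v, x, w, z to the 3 values {4, …, 6}.
Constraint 11 requires all 4 of them to be distinct, but only 3 values are available — impossible by the pigeonhole principle.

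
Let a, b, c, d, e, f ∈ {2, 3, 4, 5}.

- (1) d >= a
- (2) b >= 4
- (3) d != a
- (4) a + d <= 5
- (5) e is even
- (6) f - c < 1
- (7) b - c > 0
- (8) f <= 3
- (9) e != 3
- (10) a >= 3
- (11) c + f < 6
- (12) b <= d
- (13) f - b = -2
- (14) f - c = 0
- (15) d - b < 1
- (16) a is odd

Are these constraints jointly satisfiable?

Unsatisfiable

From constraint 10: a ≥ 3. From constraints 2 and 12: d ≥ b ≥ 4. Hence a + d ≥ 7. But constraint 4 requires a + d ≤ 5, and 5 < 7. Contradiction.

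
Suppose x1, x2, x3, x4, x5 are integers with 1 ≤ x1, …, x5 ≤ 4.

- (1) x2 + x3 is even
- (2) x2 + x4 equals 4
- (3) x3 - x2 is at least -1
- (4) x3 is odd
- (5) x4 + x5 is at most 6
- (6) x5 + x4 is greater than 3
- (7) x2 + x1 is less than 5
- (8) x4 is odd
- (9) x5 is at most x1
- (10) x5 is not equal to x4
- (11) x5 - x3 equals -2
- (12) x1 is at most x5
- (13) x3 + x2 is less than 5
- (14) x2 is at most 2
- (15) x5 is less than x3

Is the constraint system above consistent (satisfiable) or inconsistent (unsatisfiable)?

One satisfying assignment is x1 = 1, x2 = 1, x3 = 3, x4 = 3, x5 = 1.
For the less obvious constraints — constraint 2: x2 + x4 = 4; constraint 3: x3 - x2 = 2 — and the others hold by inspection.

Satisfiable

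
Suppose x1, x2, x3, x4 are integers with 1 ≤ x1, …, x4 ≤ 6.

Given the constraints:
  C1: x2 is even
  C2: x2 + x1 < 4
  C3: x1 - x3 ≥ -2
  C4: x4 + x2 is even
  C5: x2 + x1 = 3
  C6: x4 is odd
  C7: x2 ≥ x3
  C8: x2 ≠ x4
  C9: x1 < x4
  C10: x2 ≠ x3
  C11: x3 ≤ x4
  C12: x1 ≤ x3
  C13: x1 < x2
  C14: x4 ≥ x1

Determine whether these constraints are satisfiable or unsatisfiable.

Constraint 6 makes x4 odd and constraint 1 makes x2 even, so x4 + x2 must be odd. Constraint 4 says x4 + x2 is even — contradiction.

Unsatisfiable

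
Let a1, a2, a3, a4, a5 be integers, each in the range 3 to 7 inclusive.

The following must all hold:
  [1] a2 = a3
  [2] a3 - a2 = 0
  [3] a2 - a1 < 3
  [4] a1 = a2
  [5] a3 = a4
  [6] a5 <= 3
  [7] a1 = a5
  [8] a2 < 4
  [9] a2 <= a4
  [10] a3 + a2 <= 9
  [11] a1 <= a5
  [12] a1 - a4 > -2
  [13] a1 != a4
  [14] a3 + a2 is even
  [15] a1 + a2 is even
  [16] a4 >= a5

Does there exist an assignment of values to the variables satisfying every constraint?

From constraints 1, 4, and 5, a1 = a2 = a3 = a4, so a1 = a4. But constraint 13 says a1 ≠ a4. Contradiction.

Unsatisfiable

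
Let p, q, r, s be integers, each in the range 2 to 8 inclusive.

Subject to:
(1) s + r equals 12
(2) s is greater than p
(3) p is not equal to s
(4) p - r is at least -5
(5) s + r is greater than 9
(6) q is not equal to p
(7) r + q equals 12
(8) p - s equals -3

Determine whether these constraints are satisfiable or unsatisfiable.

Satisfiable

Setting (p, q, r, s) = (3, 6, 6, 6) satisfies everything: constraint 1: s + r = 12; constraint 4: p - r = -3; constraint 5: s + r = 12, and the others follow.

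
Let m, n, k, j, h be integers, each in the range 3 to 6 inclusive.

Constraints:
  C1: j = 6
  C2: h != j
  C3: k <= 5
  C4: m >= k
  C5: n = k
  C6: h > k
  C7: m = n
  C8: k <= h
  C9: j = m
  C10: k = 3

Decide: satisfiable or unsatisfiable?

Unsatisfiable

Constraint 1 fixes j = 6 and constraint 10 fixes k = 3. Constraints 5, 7, and 9 give j = m = n = k, so j = k. But 6 ≠ 3 — contradiction.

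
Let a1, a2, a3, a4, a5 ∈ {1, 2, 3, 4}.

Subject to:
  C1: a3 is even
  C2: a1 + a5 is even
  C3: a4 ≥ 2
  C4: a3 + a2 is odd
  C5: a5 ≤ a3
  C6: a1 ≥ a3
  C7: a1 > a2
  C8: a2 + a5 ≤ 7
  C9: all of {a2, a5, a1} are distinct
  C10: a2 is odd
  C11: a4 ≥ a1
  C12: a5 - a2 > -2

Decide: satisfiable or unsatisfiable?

The assignment a1 = 4, a2 = 3, a3 = 2, a4 = 4, a5 = 2 works:
  constraint 8 holds since a2 + a5 = 5.
  constraint 9 holds since values 3, 2, 4 are distinct.
  constraint 12 holds since a5 - a2 = -1.
The rest check out directly.

Satisfiable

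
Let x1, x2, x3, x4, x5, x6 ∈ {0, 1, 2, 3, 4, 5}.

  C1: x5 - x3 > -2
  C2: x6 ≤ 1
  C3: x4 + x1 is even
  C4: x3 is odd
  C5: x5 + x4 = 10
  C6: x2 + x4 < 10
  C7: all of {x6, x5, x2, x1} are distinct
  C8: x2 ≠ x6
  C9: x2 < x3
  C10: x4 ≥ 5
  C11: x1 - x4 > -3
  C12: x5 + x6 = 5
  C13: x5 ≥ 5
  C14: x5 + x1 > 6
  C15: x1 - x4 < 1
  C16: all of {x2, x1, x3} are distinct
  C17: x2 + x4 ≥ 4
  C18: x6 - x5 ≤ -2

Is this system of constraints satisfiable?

Satisfiable

Try x1 = 3, x2 = 2, x3 = 5, x4 = 5, x5 = 5, x6 = 0.
Check constraint 1: x5 - x3 = 0; constraint 5: x5 + x4 = 10. The remaining constraints are straightforward to verify.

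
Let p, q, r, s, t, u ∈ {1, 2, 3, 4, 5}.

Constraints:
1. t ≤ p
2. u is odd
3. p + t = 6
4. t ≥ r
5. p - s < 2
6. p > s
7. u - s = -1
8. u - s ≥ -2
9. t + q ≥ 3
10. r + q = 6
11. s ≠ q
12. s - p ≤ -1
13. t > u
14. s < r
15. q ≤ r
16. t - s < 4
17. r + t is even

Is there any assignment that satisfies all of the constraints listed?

Take p = 3, q = 3, r = 3, s = 2, t = 3, u = 1. Then constraint 3: p + t = 6; constraint 5: p - s = 1, and every other listed constraint is also met.

Satisfiable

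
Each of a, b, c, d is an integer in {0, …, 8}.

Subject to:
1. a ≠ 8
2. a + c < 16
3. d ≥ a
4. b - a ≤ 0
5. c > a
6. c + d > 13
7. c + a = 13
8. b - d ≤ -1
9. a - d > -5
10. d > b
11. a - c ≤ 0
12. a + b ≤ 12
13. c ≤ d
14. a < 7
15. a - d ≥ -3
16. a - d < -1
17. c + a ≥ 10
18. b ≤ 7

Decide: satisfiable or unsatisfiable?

Take a = 5, b = 5, c = 8, d = 8. Then constraint 2: a + c = 13; constraint 4: b - a = 0, and every other listed constraint is also met.

Satisfiable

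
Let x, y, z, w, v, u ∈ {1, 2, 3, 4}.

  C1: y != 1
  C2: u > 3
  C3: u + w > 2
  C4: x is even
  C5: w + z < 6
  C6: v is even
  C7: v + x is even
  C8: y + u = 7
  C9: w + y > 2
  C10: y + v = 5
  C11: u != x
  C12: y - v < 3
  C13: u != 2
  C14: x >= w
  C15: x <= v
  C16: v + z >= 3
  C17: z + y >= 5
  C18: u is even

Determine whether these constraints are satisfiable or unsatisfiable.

Satisfiable

The assignment x = 2, y = 3, z = 4, w = 1, v = 2, u = 4 works:
  constraint 3 holds since u + w = 5.
  constraint 5 holds since w + z = 5.
The rest check out directly.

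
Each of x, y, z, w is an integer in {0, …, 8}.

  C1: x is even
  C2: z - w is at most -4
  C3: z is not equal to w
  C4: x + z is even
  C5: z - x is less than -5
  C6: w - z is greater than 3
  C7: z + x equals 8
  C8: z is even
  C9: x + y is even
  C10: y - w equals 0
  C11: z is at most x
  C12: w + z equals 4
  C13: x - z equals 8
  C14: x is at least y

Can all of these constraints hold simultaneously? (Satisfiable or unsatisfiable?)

The assignment x = 8, y = 4, z = 0, w = 4 works:
  constraint 2 holds since z - w = -4.
  constraint 5 holds since z - x = -8.
The rest check out directly.

Satisfiable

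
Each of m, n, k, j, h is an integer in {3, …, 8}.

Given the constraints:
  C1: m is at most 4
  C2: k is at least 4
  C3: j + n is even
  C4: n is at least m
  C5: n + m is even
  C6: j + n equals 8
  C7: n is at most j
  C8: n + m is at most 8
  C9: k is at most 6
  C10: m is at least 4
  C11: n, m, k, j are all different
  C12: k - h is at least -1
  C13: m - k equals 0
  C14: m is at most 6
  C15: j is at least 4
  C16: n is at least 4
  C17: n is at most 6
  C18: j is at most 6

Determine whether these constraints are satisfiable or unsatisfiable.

Unsatisfiable

Constraints 2, 9, 10, 14, 15, 16, 17, and 18 confine each of n, m, k, j to the 3 values {4, …, 6}.
Constraint 11 requires all 4 of them to be distinct, but only 3 values are available — impossible by the pigeonhole principle.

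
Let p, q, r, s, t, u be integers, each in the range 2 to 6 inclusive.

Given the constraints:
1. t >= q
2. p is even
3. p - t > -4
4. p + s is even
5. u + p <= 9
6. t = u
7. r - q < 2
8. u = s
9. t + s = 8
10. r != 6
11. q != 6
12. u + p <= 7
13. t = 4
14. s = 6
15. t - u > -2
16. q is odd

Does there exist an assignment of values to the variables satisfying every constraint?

Unsatisfiable

Constraint 13 fixes t = 4 and constraint 14 fixes s = 6. Constraints 6 and 8 give t = u = s, so t = s. But 4 ≠ 6 — contradiction.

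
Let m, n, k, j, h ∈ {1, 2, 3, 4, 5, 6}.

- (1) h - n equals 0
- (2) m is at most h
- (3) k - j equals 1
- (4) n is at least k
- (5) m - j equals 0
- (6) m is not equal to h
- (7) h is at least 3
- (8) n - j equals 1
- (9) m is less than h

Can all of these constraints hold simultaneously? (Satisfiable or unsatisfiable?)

Satisfiable

One satisfying assignment is m = 4, n = 5, k = 5, j = 4, h = 5.
For the less obvious constraints — constraint 1: h - n = 0; constraint 3: k - j = 1; constraint 5: m - j = 0 — and the others hold by inspection.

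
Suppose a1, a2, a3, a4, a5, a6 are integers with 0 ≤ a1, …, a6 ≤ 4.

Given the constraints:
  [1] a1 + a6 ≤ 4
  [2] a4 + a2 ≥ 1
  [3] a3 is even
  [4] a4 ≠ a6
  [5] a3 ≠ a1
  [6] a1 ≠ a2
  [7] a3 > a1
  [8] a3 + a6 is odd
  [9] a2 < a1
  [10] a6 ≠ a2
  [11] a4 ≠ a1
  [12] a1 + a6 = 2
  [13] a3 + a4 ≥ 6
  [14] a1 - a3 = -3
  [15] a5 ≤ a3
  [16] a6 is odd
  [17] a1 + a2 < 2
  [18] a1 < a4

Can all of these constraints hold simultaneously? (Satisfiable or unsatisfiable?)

Try a1 = 1, a2 = 0, a3 = 4, a4 = 3, a5 = 3, a6 = 1.
Check constraint 1: a1 + a6 = 2; constraint 2: a4 + a2 = 3; constraint 12: a1 + a6 = 2. The remaining constraints are straightforward to verify.

Satisfiable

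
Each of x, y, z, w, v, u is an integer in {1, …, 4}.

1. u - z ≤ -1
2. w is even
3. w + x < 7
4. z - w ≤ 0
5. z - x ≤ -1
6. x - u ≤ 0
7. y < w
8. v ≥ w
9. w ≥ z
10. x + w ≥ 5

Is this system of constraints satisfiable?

Unsatisfiable

Constraints 1, 5, and 6 give u − x ≥ 0, x − z ≥ 1, z − u ≥ 1.
Adding all 3 inequalities: the left sides telescope to 0, and the right sides sum to 0 + 1 + 1 = 2. So 0 ≥ 2, which is false.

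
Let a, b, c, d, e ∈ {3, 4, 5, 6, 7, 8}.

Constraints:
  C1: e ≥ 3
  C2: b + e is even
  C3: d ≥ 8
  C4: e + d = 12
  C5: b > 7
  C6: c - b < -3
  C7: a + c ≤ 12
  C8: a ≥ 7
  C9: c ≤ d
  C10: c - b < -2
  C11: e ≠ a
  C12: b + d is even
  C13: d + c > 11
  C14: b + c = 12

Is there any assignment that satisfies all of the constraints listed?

Satisfiable

One satisfying assignment is a = 7, b = 8, c = 4, d = 8, e = 4.
For the less obvious constraints — constraint 4: e + d = 12; constraint 6: c - b = -4; constraint 7: a + c = 11 — and the others hold by inspection.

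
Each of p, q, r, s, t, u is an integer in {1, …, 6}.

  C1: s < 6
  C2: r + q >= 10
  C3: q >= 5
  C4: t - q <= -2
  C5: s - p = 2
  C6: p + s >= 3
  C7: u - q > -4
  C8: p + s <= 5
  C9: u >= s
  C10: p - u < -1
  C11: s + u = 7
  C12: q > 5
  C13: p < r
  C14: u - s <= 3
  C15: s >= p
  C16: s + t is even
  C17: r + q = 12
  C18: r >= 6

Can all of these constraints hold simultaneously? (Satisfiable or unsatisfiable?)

Satisfiable

Take p = 1, q = 6, r = 6, s = 3, t = 1, u = 4. Then constraint 2: r + q = 12; constraint 4: t - q = -5, and every other listed constraint is also met.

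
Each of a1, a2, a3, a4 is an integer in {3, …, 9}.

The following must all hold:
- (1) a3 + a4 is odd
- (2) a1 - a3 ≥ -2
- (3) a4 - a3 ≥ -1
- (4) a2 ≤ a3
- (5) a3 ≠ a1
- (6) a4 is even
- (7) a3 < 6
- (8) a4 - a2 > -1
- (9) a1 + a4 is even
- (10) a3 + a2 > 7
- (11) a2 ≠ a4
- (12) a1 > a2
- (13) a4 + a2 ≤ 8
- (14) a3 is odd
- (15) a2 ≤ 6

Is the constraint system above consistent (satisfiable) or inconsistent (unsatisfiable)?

Satisfiable

Take a1 = 4, a2 = 3, a3 = 5, a4 = 4. Then constraint 2: a1 - a3 = -1; constraint 3: a4 - a3 = -1, and every other listed constraint is also met.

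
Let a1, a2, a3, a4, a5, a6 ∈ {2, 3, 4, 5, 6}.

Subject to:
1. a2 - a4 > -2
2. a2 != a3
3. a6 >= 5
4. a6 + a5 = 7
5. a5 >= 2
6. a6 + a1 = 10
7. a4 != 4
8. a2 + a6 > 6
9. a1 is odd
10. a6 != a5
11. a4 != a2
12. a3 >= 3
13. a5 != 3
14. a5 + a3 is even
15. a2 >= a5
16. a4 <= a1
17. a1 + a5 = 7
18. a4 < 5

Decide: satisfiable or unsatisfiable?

Satisfiable

The assignment a1 = 5, a2 = 3, a3 = 6, a4 = 2, a5 = 2, a6 = 5 works:
  constraint 1 holds since a2 - a4 = 1.
  constraint 4 holds since a6 + a5 = 7.
  constraint 6 holds since a6 + a1 = 10.
The rest check out directly.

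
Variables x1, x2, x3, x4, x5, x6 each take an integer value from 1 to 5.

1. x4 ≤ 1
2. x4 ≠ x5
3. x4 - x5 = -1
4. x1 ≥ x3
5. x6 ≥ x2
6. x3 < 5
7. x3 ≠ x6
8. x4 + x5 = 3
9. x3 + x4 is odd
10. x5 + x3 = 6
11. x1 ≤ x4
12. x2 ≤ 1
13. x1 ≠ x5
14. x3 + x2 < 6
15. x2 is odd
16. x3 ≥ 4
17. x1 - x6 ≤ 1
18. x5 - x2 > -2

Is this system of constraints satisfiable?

From constraints 4 and 16: x1 ≥ x3 and x3 ≥ 4, so x1 ≥ 4. From constraints 1 and 11: x1 ≤ x4 and x4 ≤ 1, so x1 ≤ 1. But 1 < 4, so no value of x1 works.

Unsatisfiable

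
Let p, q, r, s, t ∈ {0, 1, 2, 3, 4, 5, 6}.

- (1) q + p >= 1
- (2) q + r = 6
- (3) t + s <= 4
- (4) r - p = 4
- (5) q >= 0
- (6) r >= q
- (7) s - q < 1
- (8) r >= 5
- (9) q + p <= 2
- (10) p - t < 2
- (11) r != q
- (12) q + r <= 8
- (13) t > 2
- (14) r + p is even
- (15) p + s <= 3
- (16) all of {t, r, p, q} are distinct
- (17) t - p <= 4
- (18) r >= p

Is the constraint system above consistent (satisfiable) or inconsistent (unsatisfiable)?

Satisfiable

One satisfying assignment is p = 2, q = 0, r = 6, s = 0, t = 3.
For the less obvious constraints — constraint 1: q + p = 2; constraint 2: q + r = 6 — and the others hold by inspection.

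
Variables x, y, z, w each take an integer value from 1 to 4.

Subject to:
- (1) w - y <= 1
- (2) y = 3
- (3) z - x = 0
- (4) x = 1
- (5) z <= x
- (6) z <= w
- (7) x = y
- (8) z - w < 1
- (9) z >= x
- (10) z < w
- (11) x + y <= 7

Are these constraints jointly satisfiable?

Unsatisfiable

Constraint 4 fixes x = 1 and constraint 2 fixes y = 3, but constraint 7 requires x = y. Since 1 ≠ 3, contradiction.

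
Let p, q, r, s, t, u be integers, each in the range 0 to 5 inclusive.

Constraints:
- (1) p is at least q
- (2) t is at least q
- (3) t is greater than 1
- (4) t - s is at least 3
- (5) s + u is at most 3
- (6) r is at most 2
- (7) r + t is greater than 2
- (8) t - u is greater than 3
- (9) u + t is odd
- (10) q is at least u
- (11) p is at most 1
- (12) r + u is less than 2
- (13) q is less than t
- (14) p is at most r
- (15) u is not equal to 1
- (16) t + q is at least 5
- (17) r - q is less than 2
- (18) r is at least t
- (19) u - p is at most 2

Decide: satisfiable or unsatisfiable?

Unsatisfiable

From constraints 6 and 18: t ≤ r ≤ 2. From constraints 1 and 11: q ≤ p ≤ 1. Hence t + q ≤ 3. But constraint 16 requires t + q ≥ 5, and 5 > 3. Contradiction.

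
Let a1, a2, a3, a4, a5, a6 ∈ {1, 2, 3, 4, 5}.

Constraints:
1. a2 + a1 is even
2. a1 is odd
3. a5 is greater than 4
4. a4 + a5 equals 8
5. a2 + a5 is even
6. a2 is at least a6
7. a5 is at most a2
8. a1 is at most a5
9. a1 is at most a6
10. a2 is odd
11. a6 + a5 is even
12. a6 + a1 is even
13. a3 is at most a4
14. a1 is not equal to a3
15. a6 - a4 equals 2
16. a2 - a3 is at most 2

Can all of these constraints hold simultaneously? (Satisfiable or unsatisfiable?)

Satisfiable

Setting (a1, a2, a3, a4, a5, a6) = (5, 5, 3, 3, 5, 5) satisfies everything: constraint 4: a4 + a5 = 8; constraint 15: a6 - a4 = 2, and the others follow.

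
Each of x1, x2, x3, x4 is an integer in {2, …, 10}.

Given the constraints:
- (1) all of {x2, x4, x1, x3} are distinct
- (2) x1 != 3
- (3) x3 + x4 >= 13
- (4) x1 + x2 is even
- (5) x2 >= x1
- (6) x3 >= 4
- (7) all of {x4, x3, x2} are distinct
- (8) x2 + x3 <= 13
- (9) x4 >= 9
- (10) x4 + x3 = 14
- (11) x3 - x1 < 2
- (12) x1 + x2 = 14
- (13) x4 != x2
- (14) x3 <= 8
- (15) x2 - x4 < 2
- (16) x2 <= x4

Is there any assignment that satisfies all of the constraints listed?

Try x1 = 6, x2 = 8, x3 = 5, x4 = 9.
Check constraint 3: x3 + x4 = 14; constraint 8: x2 + x3 = 13; constraint 10: x4 + x3 = 14. The remaining constraints are straightforward to verify.

Satisfiable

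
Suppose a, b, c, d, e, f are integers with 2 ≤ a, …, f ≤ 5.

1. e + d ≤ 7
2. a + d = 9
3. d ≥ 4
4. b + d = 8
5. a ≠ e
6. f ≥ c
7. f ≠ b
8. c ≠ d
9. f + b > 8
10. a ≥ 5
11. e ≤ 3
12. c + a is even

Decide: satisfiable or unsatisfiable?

Satisfiable

Take a = 5, b = 4, c = 5, d = 4, e = 3, f = 5. Then constraint 1: e + d = 7; constraint 2: a + d = 9; constraint 4: b + d = 8, and every other listed constraint is also met.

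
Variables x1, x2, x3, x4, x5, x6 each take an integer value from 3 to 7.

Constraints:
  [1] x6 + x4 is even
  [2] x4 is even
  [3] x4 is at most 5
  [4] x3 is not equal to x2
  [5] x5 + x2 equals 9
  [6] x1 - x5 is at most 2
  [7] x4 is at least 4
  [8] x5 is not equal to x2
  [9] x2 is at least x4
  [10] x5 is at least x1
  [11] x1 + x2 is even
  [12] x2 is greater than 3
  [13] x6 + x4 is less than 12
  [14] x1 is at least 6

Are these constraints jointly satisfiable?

From constraints 10 and 14: x5 ≥ x1 ≥ 6. From constraints 7 and 9: x2 ≥ x4 ≥ 4. Hence x5 + x2 ≥ 10. But constraint 5 requires x5 + x2 = 9, and 9 < 10. Contradiction.

Unsatisfiable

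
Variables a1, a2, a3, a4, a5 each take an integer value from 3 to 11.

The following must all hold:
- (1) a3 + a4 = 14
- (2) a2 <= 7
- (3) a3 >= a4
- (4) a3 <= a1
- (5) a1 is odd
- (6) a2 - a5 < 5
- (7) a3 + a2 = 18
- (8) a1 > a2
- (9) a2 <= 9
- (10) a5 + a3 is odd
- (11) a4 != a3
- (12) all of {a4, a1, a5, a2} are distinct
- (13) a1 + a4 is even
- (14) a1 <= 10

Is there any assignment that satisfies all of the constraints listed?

Unsatisfiable

From constraints 4 and 14: a3 ≤ a1 ≤ 10. From constraint 2: a2 ≤ 7. Hence a3 + a2 ≤ 17. But constraint 7 requires a3 + a2 = 18, and 18 > 17. Contradiction.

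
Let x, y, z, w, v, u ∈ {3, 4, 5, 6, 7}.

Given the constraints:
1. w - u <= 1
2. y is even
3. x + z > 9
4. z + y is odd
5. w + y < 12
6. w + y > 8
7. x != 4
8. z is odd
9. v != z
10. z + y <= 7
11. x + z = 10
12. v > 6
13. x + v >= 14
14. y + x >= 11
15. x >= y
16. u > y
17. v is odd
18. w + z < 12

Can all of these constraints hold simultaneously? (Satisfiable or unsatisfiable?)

Satisfiable

Try x = 7, y = 4, z = 3, w = 7, v = 7, u = 7.
Check constraint 1: w - u = 0; constraint 3: x + z = 10. The remaining constraints are straightforward to verify.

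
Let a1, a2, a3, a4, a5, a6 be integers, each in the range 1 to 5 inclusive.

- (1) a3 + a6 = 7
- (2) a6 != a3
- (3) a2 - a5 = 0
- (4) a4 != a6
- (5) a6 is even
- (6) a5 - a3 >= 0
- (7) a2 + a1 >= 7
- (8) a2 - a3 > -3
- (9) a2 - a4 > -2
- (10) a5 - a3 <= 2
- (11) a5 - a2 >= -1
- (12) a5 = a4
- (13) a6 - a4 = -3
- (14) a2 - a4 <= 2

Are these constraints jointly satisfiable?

Setting (a1, a2, a3, a4, a5, a6) = (3, 5, 5, 5, 5, 2) satisfies everything: constraint 1: a3 + a6 = 7; constraint 3: a2 - a5 = 0, and the others follow.

Satisfiable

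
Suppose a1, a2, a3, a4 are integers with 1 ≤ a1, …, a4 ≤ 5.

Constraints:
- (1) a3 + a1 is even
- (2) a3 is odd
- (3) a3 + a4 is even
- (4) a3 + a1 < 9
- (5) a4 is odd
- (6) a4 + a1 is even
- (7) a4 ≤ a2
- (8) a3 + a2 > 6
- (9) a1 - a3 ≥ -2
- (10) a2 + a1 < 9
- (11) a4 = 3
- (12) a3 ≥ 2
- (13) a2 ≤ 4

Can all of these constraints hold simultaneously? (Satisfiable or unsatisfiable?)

Satisfiable

The assignment a1 = 3, a2 = 4, a3 = 3, a4 = 3 works:
  constraint 4 holds since a3 + a1 = 6.
  constraint 8 holds since a3 + a2 = 7.
  constraint 9 holds since a1 - a3 = 0.
The rest check out directly.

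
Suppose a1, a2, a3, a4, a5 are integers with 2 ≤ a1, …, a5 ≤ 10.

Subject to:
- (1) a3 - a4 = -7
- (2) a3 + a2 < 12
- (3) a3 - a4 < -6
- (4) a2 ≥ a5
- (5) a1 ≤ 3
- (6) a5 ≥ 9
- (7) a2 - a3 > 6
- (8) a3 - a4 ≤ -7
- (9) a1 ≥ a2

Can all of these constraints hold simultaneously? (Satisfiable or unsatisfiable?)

Unsatisfiable

From constraints 4 and 6: a2 ≥ a5 and a5 ≥ 9, so a2 ≥ 9. From constraints 5 and 9: a2 ≤ a1 and a1 ≤ 3, so a2 ≤ 3. But 3 < 9, so no value of a2 works.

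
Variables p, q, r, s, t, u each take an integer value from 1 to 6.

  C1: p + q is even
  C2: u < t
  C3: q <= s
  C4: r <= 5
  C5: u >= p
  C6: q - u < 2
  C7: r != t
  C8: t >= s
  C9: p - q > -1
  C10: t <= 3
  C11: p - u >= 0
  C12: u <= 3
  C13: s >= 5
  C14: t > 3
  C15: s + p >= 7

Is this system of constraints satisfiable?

From constraints 8 and 10: s ≤ t ≤ 3. From constraints 5 and 12: p ≤ u ≤ 3. Hence s + p ≤ 6. But constraint 15 requires s + p ≥ 7, and 7 > 6. Contradiction.

Unsatisfiable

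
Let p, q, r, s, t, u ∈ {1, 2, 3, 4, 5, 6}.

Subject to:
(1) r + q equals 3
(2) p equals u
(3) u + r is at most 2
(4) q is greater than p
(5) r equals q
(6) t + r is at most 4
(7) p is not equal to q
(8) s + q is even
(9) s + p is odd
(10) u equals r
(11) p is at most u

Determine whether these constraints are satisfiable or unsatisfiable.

From constraints 2, 5, and 10, p = u = r = q, so p = q. But constraint 7 says p ≠ q. Contradiction.

Unsatisfiable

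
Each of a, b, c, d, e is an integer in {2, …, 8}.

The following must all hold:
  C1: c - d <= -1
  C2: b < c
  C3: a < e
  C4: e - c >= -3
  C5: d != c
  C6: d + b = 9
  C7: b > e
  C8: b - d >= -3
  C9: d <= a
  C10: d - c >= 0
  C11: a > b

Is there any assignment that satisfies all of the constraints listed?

Constraints 1, 2, 3, 7, and 9 give b < c, c < d, d ≤ a, a < e, e < b. Chaining: b < c < d ≤ a < e < b, which forces b < b — impossible.

Unsatisfiable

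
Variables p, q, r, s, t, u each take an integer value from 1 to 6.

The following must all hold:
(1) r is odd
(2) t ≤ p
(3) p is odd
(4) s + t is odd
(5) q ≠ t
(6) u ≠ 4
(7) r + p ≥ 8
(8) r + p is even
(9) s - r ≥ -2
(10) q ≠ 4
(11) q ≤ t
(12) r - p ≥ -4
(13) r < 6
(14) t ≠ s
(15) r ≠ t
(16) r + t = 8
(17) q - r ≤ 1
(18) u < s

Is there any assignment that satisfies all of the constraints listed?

One satisfying assignment is p = 5, q = 2, r = 3, s = 2, t = 5, u = 1.
For the less obvious constraints — constraint 7: r + p = 8; constraint 9: s - r = -1 — and the others hold by inspection.

Satisfiable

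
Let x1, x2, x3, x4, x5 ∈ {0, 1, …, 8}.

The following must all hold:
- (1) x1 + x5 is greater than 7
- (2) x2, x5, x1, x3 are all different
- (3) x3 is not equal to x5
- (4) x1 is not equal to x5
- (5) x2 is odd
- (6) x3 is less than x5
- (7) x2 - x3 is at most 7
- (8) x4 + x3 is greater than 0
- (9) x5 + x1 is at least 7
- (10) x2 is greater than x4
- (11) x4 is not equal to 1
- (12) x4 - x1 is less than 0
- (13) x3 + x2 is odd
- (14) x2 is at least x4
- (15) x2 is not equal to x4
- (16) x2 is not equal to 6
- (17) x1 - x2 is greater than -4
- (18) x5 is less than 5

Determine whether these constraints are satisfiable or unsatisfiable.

The assignment x1 = 6, x2 = 7, x3 = 0, x4 = 3, x5 = 3 works:
  constraint 1 holds since x1 + x5 = 9.
  constraint 7 holds since x2 - x3 = 7.
The rest check out directly.

Satisfiable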